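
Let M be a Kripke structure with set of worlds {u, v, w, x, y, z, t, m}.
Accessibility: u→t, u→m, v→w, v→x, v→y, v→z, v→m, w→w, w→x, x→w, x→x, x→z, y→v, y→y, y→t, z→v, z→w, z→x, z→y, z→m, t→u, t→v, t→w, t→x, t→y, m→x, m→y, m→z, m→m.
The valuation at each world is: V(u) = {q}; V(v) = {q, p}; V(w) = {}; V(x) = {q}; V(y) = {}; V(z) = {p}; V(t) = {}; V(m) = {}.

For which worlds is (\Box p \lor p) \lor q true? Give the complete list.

u, v, x, z

Let φ = (\Box p \lor p) \lor q. Evaluate φ at each world:
  u (successors {t, m}): φ is true.
  v (successors {w, x, y, z, m}): φ is true.
  w (successors {w, x}): φ is false.
  x (successors {w, x, z}): φ is true.
  y (successors {v, y, t}): φ is false.
  z (successors {v, w, x, y, m}): φ is true.
  t (successors {u, v, w, x, y}): φ is false.
  m (successors {x, y, z, m}): φ is false.
For instance, at v:
  At v: \Box p \lor p is true, q is true, so (\Box p \lor p) \lor q is true.
    At v: \Box p is false, p is true, so \Box p \lor p is true.
      At v: \Box p requires p at every successor {w, x, y, z, m}.
        p fails at w, so \Box p is false at v.
Satisfying worlds: {u, v, x, z}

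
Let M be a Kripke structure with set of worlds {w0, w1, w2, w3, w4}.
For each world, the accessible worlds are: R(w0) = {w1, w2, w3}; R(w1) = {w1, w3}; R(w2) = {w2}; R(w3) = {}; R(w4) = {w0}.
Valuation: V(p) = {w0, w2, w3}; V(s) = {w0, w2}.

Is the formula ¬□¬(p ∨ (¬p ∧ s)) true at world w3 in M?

At w3: □¬(p ∨ (¬p ∧ s)) is true, so ¬□¬(p ∨ (¬p ∧ s)) is false.
  At w3: no accessible worlds, so □¬(p ∨ (¬p ∧ s)) holds vacuously.

No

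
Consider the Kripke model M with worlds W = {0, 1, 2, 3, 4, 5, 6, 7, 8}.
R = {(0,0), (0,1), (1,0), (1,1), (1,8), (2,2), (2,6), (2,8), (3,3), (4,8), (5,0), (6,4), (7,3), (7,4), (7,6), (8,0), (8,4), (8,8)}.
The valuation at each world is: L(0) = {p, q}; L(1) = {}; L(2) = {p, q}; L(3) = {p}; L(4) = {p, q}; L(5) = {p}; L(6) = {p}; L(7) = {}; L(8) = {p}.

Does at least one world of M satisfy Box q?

Yes

Let φ = Box q. Evaluate φ at each world:
  0 (successors {0, 1}): φ is false.
  1 (successors {0, 1, 8}): φ is false.
  2 (successors {2, 6, 8}): φ is false.
  3 (successors {3}): φ is false.
  4 (successors {8}): φ is false.
  5 (successors {0}): φ is true.
  6 (successors {4}): φ is true.
  7 (successors {3, 4, 6}): φ is false.
  8 (successors {0, 4, 8}): φ is false.
Detail at 5 (witness):
  At 5: Box q requires q at every successor {0}.
    At 0: q is true.
  So Box q is true at 5.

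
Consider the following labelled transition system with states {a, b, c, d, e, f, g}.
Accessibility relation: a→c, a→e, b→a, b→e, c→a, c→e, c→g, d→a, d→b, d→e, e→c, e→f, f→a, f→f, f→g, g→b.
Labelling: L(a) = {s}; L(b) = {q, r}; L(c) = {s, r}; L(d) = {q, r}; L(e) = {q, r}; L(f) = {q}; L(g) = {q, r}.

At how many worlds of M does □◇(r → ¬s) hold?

Recall that □ψ holds at a world iff ψ holds at every accessible world, and ◇ψ holds iff ψ holds at some accessible world.
Let φ = □◇(r → ¬s). Evaluate φ at each world:
  a (successors {c, e}): φ is true.
  b (successors {a, e}): φ is true.
  c (successors {a, e, g}): φ is true.
  d (successors {a, b, e}): φ is true.
  e (successors {c, f}): φ is true.
  f (successors {a, f, g}): φ is true.
  g (successors {b}): φ is true.
For instance, at c:
  At c: □◇(r → ¬s) requires ◇(r → ¬s) at every successor {a, e, g}.
      At a: ◇(r → ¬s) requires r → ¬s at some successor in {c, e}.
        r → ¬s holds at e, so ◇(r → ¬s) is true at a.
      At e: ◇(r → ¬s) requires r → ¬s at some successor in {c, f}.
        r → ¬s holds at f, so ◇(r → ¬s) is true at e.
      At g: ◇(r → ¬s) requires r → ¬s at some successor in {b}.
        r → ¬s holds at b, so ◇(r → ¬s) is true at g.
  So □◇(r → ¬s) is true at c.
Satisfying worlds: {a, b, c, d, e, f, g}

7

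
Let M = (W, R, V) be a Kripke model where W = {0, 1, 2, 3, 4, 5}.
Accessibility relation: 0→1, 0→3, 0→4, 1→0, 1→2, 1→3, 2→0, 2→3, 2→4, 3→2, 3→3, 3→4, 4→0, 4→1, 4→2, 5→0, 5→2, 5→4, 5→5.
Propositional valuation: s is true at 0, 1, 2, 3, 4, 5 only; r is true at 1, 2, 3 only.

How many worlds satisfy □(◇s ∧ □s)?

Recall that □ψ holds at a world iff ψ holds at every accessible world, and ◇ψ holds iff ψ holds at some accessible world.
Let φ = □(◇s ∧ □s). Evaluate φ at each world:
  0 (successors {1, 3, 4}): φ is true.
  1 (successors {0, 2, 3}): φ is true.
  2 (successors {0, 3, 4}): φ is true.
  3 (successors {2, 3, 4}): φ is true.
  4 (successors {0, 1, 2}): φ is true.
  5 (successors {0, 2, 4, 5}): φ is true.
For instance, at 2:
  At 2: □(◇s ∧ □s) requires ◇s ∧ □s at every successor {0, 3, 4}.
      At 0: ◇s is true, □s is true, so ◇s ∧ □s is true.
      At 3: ◇s is true, □s is true, so ◇s ∧ □s is true.
      At 4: ◇s is true, □s is true, so ◇s ∧ □s is true.
  So □(◇s ∧ □s) is true at 2.
Satisfying worlds: {0, 1, 2, 3, 4, 5}

6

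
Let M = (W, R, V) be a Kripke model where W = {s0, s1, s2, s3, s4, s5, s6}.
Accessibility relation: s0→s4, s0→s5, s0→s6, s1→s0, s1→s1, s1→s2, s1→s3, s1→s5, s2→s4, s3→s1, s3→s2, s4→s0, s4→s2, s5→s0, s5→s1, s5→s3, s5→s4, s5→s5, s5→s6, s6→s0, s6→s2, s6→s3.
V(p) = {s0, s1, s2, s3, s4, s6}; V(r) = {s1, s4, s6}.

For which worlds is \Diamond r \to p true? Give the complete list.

Let φ = \Diamond r \to p. Evaluate φ at each world:
  s0 (successors {s4, s5, s6}): φ is true.
  s1 (successors {s0, s1, s2, s3, s5}): φ is true.
  s2 (successors {s4}): φ is true.
  s3 (successors {s1, s2}): φ is true.
  s4 (successors {s0, s2}): φ is true.
  s5 (successors {s0, s1, s3, s4, s5, s6}): φ is false.
  s6 (successors {s0, s2, s3}): φ is true.
For instance, at s0:
  At s0: \Diamond r is true, p is true, so \Diamond r \to p is true.
    At s0: \Diamond r requires r at some successor in {s4, s5, s6}.
      r holds at s4, so \Diamond r is true at s0.
Satisfying worlds: {s0, s1, s2, s3, s4, s6}

s0, s1, s2, s3, s4, s6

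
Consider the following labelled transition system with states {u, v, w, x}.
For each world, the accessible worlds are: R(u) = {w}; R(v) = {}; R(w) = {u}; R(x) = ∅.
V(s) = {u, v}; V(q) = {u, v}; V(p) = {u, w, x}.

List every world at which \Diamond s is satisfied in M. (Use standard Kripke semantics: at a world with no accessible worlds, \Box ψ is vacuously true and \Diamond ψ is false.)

Let φ = \Diamond s. Evaluate φ at each world:
  u (successors {w}): φ is false.
  v (successors ∅): φ is false.
  w (successors {u}): φ is true.
  x (successors ∅): φ is false.
For instance, at w:
  At w: \Diamond s requires s at some successor in {u}.
    s holds at u, so \Diamond s is true at w.
Satisfying worlds: {w}

w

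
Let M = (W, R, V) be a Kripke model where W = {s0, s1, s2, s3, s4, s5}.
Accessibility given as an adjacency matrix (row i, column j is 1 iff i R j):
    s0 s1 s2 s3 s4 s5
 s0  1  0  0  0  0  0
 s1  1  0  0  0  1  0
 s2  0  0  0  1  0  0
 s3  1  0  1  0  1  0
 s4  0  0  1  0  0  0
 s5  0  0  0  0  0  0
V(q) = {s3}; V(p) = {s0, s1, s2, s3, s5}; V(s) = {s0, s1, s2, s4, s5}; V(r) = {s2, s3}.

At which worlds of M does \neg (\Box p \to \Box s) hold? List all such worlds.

s2

Recall that \Box ψ holds at a world iff ψ holds at every accessible world, and \Diamond ψ holds iff ψ holds at some accessible world.
Let φ = \neg (\Box p \to \Box s). Evaluate φ at each world:
  s0 (successors {s0}): φ is false.
  s1 (successors {s0, s4}): φ is false.
  s2 (successors {s3}): φ is true.
  s3 (successors {s0, s2, s4}): φ is false.
  s4 (successors {s2}): φ is false.
  s5 (successors ∅): φ is false.
For instance, at s2:
  At s2: \Box p \to \Box s is false, so \neg (\Box p \to \Box s) is true.
    At s2: \Box p is true, \Box s is false, so \Box p \to \Box s is false.
      At s2: \Box p requires p at every successor {s3}.
        At s3: p is true.
      So \Box p is true at s2.
      At s2: \Box s requires s at every successor {s3}.
        s fails at s3, so \Box s is false at s2.
Satisfying worlds: {s2}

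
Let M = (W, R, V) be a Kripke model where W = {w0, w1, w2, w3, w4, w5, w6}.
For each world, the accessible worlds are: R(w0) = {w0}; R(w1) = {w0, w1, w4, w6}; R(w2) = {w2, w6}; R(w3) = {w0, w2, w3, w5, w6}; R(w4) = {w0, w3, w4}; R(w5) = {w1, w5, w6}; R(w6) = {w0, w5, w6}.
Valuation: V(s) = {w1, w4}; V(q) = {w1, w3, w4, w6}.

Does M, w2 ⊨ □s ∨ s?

Recall that □ψ holds at a world iff ψ holds at every accessible world, and ◇ψ holds iff ψ holds at some accessible world.
At w2: □s is false, s is false, so □s ∨ s is false.
  At w2: □s requires s at every successor {w2, w6}.
    s fails at w2, so □s is false at w2.

No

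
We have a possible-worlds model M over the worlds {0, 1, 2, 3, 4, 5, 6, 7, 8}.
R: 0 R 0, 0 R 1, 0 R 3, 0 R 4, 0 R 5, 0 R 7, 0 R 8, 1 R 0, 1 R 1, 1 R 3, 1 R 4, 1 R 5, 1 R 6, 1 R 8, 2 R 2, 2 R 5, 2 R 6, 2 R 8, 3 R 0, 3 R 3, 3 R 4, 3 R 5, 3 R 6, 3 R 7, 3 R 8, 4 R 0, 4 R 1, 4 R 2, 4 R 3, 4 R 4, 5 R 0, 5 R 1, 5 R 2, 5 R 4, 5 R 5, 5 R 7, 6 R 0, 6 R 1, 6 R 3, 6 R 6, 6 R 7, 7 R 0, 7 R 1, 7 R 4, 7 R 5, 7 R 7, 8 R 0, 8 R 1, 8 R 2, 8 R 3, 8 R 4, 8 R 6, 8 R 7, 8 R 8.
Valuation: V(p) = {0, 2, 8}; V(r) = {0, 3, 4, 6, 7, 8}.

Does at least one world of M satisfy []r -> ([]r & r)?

Yes

Let φ = []r -> ([]r & r). Evaluate φ at each world:
  0 (successors {0, 1, 3, 4, 5, 7, 8}): φ is true.
  1 (successors {0, 1, 3, 4, 5, 6, 8}): φ is true.
  2 (successors {2, 5, 6, 8}): φ is true.
  3 (successors {0, 3, 4, 5, 6, 7, 8}): φ is true.
  4 (successors {0, 1, 2, 3, 4}): φ is true.
  5 (successors {0, 1, 2, 4, 5, 7}): φ is true.
  6 (successors {0, 1, 3, 6, 7}): φ is true.
  7 (successors {0, 1, 4, 5, 7}): φ is true.
  8 (successors {0, 1, 2, 3, 4, 6, 7, 8}): φ is true.
Detail at 0 (witness):
  At 0: []r is false, []r & r is false, so []r -> ([]r & r) is true.
    At 0: []r requires r at every successor {0, 1, 3, 4, 5, 7, 8}.
      r fails at 1, so []r is false at 0.
    At 0: []r is false, r is true, so []r & r is false.
      At 0: []r requires r at every successor {0, 1, 3, 4, 5, 7, 8}.
        r fails at 1, so []r is false at 0.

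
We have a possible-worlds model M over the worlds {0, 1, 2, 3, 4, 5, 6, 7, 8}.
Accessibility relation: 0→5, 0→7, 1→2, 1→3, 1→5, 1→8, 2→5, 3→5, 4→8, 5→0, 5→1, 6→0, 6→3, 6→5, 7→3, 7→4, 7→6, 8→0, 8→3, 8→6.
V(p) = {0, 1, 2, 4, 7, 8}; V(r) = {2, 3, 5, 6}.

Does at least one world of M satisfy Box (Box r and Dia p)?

No

Let φ = Box (Box r and Dia p). Evaluate φ at each world:
  0 (successors {5, 7}): φ is false.
  1 (successors {2, 3, 5, 8}): φ is false.
  2 (successors {5}): φ is false.
  3 (successors {5}): φ is false.
  4 (successors {8}): φ is false.
  5 (successors {0, 1}): φ is false.
  6 (successors {0, 3, 5}): φ is false.
  7 (successors {3, 4, 6}): φ is false.
  8 (successors {0, 3, 6}): φ is false.
For instance, at 6:
  At 6: Box (Box r and Dia p) requires Box r and Dia p at every successor {0, 3, 5}.
    Box r and Dia p fails at 0, so Box (Box r and Dia p) is false at 6.
      At 0: Box r is false, Dia p is true, so Box r and Dia p is false.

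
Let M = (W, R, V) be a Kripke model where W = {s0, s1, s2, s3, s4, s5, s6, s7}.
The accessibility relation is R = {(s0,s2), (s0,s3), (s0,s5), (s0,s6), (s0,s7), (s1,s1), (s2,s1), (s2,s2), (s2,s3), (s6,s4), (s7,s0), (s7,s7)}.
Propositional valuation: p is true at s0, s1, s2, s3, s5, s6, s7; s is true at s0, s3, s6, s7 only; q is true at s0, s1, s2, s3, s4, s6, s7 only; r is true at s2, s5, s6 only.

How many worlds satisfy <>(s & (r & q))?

1

Let φ = <>(s & (r & q)). Evaluate φ at each world:
  s0 (successors {s2, s3, s5, s6, s7}): φ is true.
  s1 (successors {s1}): φ is false.
  s2 (successors {s1, s2, s3}): φ is false.
  s3 (successors ∅): φ is false.
  s4 (successors ∅): φ is false.
  s5 (successors ∅): φ is false.
  s6 (successors {s4}): φ is false.
  s7 (successors {s0, s7}): φ is false.
For instance, at s6:
  At s6: <>(s & (r & q)) requires s & (r & q) at some successor in {s4}.
    At s4: s & (r & q) is false.
  So <>(s & (r & q)) is false at s6.
Satisfying worlds: {s0}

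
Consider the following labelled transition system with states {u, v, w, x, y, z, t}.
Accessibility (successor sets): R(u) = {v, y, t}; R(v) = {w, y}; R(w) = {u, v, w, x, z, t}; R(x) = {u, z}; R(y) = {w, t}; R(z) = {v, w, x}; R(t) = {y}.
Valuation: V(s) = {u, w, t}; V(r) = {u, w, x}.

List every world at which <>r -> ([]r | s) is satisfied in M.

Let φ = <>r -> ([]r | s). Evaluate φ at each world:
  u (successors {v, y, t}): φ is true.
  v (successors {w, y}): φ is false.
  w (successors {u, v, w, x, z, t}): φ is true.
  x (successors {u, z}): φ is false.
  y (successors {w, t}): φ is false.
  z (successors {v, w, x}): φ is false.
  t (successors {y}): φ is true.
For instance, at w:
  At w: <>r is true, []r | s is true, so <>r -> ([]r | s) is true.
    At w: <>r requires r at some successor in {u, v, w, x, z, t}.
      r holds at u, so <>r is true at w.
    At w: []r is false, s is true, so []r | s is true.
      At w: []r requires r at every successor {u, v, w, x, z, t}.
        r fails at v, so []r is false at w.
Satisfying worlds: {u, w, t}

u, w, t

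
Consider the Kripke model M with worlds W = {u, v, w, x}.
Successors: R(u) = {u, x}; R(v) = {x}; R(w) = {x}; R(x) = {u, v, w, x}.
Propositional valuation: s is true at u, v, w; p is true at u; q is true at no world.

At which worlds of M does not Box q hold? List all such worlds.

Recall that Box ψ holds at a world iff ψ holds at every accessible world, and Dia ψ holds iff ψ holds at some accessible world.
Let φ = not Box q. Evaluate φ at each world:
  u (successors {u, x}): φ is true.
  v (successors {x}): φ is true.
  w (successors {x}): φ is true.
  x (successors {u, v, w, x}): φ is true.
For instance, at w:
  At w: Box q is false, so not Box q is true.
    At w: Box q requires q at every successor {x}.
      q fails at x, so Box q is false at w.
Satisfying worlds: {u, v, w, x}

u, v, w, x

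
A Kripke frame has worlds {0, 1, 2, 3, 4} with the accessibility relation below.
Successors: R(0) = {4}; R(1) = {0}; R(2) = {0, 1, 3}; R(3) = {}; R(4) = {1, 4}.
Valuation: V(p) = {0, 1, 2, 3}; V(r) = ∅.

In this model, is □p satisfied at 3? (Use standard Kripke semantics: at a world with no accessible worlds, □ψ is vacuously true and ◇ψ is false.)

Yes

At 3: no accessible worlds, so □p holds vacuously.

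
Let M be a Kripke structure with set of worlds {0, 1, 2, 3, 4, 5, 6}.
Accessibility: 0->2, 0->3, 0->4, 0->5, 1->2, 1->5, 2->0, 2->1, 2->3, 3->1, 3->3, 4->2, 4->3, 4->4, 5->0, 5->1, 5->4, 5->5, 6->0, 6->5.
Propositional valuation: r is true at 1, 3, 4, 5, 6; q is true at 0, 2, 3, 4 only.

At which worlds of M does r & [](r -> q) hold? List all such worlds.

Let φ = r & [](r -> q). Evaluate φ at each world:
  0 (successors {2, 3, 4, 5}): φ is false.
  1 (successors {2, 5}): φ is false.
  2 (successors {0, 1, 3}): φ is false.
  3 (successors {1, 3}): φ is false.
  4 (successors {2, 3, 4}): φ is true.
  5 (successors {0, 1, 4, 5}): φ is false.
  6 (successors {0, 5}): φ is false.
For instance, at 4:
  At 4: r is true, [](r -> q) is true, so r & [](r -> q) is true.
    At 4: [](r -> q) requires r -> q at every successor {2, 3, 4}.
      At 2: r -> q is true.
      At 3: r -> q is true.
      At 4: r -> q is true.
    So [](r -> q) is true at 4.
Satisfying worlds: {4}

4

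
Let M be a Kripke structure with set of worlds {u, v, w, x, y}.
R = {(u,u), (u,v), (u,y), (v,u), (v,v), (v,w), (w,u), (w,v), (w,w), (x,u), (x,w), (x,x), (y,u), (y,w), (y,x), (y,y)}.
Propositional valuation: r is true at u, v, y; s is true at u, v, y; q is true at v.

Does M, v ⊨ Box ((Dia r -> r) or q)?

At v: Box ((Dia r -> r) or q) requires (Dia r -> r) or q at every successor {u, v, w}.
  (Dia r -> r) or q fails at w, so Box ((Dia r -> r) or q) is false at v.
    At w: Dia r -> r is false, q is false, so (Dia r -> r) or q is false.
      At w: Dia r is true, r is false, so Dia r -> r is false.

No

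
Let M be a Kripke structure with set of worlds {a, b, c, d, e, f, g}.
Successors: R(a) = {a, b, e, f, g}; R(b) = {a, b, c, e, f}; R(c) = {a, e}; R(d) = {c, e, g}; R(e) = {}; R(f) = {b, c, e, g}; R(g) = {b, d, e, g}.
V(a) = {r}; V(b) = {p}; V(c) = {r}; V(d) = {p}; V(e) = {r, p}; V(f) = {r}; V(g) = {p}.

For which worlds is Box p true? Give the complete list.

e, g

Let φ = Box p. Evaluate φ at each world:
  a (successors {a, b, e, f, g}): φ is false.
  b (successors {a, b, c, e, f}): φ is false.
  c (successors {a, e}): φ is false.
  d (successors {c, e, g}): φ is false.
  e (successors ∅): φ is true.
  f (successors {b, c, e, g}): φ is false.
  g (successors {b, d, e, g}): φ is true.
For instance, at g:
  At g: Box p requires p at every successor {b, d, e, g}.
    At b: p is true.
    At d: p is true.
    At e: p is true.
    At g: p is true.
  So Box p is true at g.
Satisfying worlds: {e, g}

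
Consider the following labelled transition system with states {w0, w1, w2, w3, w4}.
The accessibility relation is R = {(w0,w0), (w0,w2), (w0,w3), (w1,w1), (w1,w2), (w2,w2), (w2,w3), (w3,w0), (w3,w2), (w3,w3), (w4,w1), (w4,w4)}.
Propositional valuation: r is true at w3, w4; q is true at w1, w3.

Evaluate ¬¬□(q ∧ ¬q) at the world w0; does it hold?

Recall that □ψ holds at a world iff ψ holds at every accessible world, and ◇ψ holds iff ψ holds at some accessible world.
At w0: ¬□(q ∧ ¬q) is true, so ¬¬□(q ∧ ¬q) is false.
  At w0: □(q ∧ ¬q) is false, so ¬□(q ∧ ¬q) is true.
    At w0: □(q ∧ ¬q) requires q ∧ ¬q at every successor {w0, w2, w3}.
      q ∧ ¬q fails at w0, so □(q ∧ ¬q) is false at w0.

No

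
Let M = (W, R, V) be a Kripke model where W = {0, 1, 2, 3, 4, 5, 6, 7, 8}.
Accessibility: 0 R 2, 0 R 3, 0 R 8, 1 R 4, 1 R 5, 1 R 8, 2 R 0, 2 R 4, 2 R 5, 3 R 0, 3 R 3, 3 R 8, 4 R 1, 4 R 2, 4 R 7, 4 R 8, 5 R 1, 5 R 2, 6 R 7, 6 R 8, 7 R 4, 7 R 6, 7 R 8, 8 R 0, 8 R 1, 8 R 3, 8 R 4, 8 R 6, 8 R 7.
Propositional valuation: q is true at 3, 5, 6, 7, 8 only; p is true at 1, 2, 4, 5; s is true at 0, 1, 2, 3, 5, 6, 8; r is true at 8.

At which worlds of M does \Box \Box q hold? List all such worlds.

none

Let φ = \Box \Box q. Evaluate φ at each world:
  0 (successors {2, 3, 8}): φ is false.
  1 (successors {4, 5, 8}): φ is false.
  2 (successors {0, 4, 5}): φ is false.
  3 (successors {0, 3, 8}): φ is false.
  4 (successors {1, 2, 7, 8}): φ is false.
  5 (successors {1, 2}): φ is false.
  6 (successors {7, 8}): φ is false.
  7 (successors {4, 6, 8}): φ is false.
  8 (successors {0, 1, 3, 4, 6, 7}): φ is false.
For instance, at 4:
  At 4: \Box \Box q requires \Box q at every successor {1, 2, 7, 8}.
    \Box q fails at 1, so \Box \Box q is false at 4.
      At 1: \Box q requires q at every successor {4, 5, 8}.
        q fails at 4, so \Box q is false at 1.
Satisfying worlds: none.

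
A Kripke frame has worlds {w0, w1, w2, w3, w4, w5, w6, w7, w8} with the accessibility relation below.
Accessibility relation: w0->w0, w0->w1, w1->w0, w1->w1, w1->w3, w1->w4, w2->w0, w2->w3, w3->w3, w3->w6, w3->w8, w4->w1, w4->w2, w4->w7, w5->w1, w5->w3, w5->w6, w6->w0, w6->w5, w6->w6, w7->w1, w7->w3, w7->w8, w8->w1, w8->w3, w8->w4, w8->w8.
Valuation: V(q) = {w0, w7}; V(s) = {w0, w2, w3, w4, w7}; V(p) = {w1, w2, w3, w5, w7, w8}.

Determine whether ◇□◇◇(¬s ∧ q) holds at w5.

No

At w5: ◇□◇◇(¬s ∧ q) requires □◇◇(¬s ∧ q) at some successor in {w1, w3, w6}.
  At w1: □◇◇(¬s ∧ q) is false.
  At w3: □◇◇(¬s ∧ q) is false.
  At w6: □◇◇(¬s ∧ q) is false.
So ◇□◇◇(¬s ∧ q) is false at w5.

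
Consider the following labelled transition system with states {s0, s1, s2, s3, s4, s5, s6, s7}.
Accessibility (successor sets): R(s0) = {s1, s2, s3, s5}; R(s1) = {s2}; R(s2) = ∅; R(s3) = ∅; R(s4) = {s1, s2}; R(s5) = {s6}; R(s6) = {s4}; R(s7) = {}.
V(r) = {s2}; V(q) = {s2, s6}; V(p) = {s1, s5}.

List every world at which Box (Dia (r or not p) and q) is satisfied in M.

Recall that Box ψ holds at a world iff ψ holds at every accessible world, and Dia ψ holds iff ψ holds at some accessible world.
Let φ = Box (Dia (r or not p) and q). Evaluate φ at each world:
  s0 (successors {s1, s2, s3, s5}): φ is false.
  s1 (successors {s2}): φ is false.
  s2 (successors ∅): φ is true.
  s3 (successors ∅): φ is true.
  s4 (successors {s1, s2}): φ is false.
  s5 (successors {s6}): φ is true.
  s6 (successors {s4}): φ is false.
  s7 (successors ∅): φ is true.
For instance, at s4:
  At s4: Box (Dia (r or not p) and q) requires Dia (r or not p) and q at every successor {s1, s2}.
    Dia (r or not p) and q fails at s1, so Box (Dia (r or not p) and q) is false at s4.
      At s1: Dia (r or not p) is true, q is false, so Dia (r or not p) and q is false.
Satisfying worlds: {s2, s3, s5, s7}

s2, s3, s5, s7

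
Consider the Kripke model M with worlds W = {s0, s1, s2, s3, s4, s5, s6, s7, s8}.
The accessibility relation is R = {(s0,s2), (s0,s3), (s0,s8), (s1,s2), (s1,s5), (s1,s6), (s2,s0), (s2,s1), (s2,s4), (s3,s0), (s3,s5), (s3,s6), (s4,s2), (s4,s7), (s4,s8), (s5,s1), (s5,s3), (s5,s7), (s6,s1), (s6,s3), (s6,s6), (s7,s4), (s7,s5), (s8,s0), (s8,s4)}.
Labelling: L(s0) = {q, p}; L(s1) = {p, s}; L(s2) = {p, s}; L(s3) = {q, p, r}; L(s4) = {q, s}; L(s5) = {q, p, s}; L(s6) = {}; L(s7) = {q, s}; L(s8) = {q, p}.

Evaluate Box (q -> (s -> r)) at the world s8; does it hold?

No

At s8: Box (q -> (s -> r)) requires q -> (s -> r) at every successor {s0, s4}.
  q -> (s -> r) fails at s4, so Box (q -> (s -> r)) is false at s8.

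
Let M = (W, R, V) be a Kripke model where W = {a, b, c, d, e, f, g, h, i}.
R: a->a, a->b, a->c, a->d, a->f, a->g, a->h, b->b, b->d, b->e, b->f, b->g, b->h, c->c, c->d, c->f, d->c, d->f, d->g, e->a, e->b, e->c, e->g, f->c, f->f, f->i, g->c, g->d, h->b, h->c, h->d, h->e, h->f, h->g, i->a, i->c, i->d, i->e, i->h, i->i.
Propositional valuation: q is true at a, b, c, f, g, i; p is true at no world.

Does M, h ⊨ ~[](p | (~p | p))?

At h: [](p | (~p | p)) is true, so ~[](p | (~p | p)) is false.
  At h: [](p | (~p | p)) requires p | (~p | p) at every successor {b, c, d, e, f, g}.
    At b: p | (~p | p) is true.
    At c: p | (~p | p) is true.
    At d: p | (~p | p) is true.
    At e: p | (~p | p) is true.
    At f: p | (~p | p) is true.
    At g: p | (~p | p) is true.
  So [](p | (~p | p)) is true at h.

No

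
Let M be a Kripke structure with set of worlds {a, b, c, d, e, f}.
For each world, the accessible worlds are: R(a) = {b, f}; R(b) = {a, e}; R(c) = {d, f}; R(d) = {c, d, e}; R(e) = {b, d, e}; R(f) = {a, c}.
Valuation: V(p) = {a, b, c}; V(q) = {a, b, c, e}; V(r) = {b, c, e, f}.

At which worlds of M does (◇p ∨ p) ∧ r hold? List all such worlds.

b, c, e, f

Recall that ◇ψ holds at a world iff ψ holds at some accessible world.
Let φ = (◇p ∨ p) ∧ r. Evaluate φ at each world:
  a (successors {b, f}): φ is false.
  b (successors {a, e}): φ is true.
  c (successors {d, f}): φ is true.
  d (successors {c, d, e}): φ is false.
  e (successors {b, d, e}): φ is true.
  f (successors {a, c}): φ is true.
For instance, at b:
  At b: ◇p ∨ p is true, r is true, so (◇p ∨ p) ∧ r is true.
    At b: ◇p is true, p is true, so ◇p ∨ p is true.
      At b: ◇p requires p at some successor in {a, e}.
        p holds at a, so ◇p is true at b.
Satisfying worlds: {b, c, e, f}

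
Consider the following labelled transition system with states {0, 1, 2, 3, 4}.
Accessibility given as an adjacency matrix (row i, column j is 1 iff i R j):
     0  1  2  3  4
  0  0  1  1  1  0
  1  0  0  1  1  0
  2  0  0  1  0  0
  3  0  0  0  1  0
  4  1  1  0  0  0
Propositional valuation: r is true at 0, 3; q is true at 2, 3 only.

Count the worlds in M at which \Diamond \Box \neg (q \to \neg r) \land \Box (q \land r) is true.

Let φ = \Diamond \Box \neg (q \to \neg r) \land \Box (q \land r). Evaluate φ at each world:
  0 (successors {1, 2, 3}): φ is false.
  1 (successors {2, 3}): φ is false.
  2 (successors {2}): φ is false.
  3 (successors {3}): φ is true.
  4 (successors {0, 1}): φ is false.
For instance, at 4:
  At 4: \Diamond \Box \neg (q \to \neg r) is false, \Box (q \land r) is false, so \Diamond \Box \neg (q \to \neg r) \land \Box (q \land r) is false.
    At 4: \Diamond \Box \neg (q \to \neg r) requires \Box \neg (q \to \neg r) at some successor in {0, 1}.
      At 0: \Box \neg (q \to \neg r) is false.
      At 1: \Box \neg (q \to \neg r) is false.
    So \Diamond \Box \neg (q \to \neg r) is false at 4.
    At 4: \Box (q \land r) requires q \land r at every successor {0, 1}.
      q \land r fails at 0, so \Box (q \land r) is false at 4.
Satisfying worlds: {3}

1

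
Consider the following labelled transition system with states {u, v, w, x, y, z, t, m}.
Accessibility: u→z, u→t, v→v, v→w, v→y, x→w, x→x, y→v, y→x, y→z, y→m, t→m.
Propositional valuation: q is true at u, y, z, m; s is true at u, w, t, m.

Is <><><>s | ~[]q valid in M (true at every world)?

Let φ = <><><>s | ~[]q. Evaluate φ at each world:
  u (successors {z, t}): φ is true.
  v (successors {v, w, y}): φ is true.
  w (successors ∅): φ is false.
  x (successors {w, x}): φ is true.
  y (successors {v, x, z, m}): φ is true.
  z (successors ∅): φ is false.
  t (successors {m}): φ is false.
  m (successors ∅): φ is false.
Detail at w (counterexample):
  At w: <><><>s is false, ~[]q is false, so <><><>s | ~[]q is false.
    At w: no accessible worlds, so <><><>s is false.
    At w: []q is true, so ~[]q is false.
      At w: no accessible worlds, so []q holds vacuously.

No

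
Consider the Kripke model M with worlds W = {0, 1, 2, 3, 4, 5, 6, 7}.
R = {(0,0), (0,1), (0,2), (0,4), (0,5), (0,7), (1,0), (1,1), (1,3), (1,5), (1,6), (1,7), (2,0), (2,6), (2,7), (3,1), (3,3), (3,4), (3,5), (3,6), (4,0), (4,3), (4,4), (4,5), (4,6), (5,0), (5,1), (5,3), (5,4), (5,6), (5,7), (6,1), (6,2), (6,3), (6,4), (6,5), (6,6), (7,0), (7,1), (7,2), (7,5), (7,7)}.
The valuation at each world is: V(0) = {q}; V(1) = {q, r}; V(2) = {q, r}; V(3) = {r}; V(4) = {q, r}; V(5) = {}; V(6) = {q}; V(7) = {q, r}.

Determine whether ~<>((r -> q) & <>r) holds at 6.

No

At 6: <>((r -> q) & <>r) is true, so ~<>((r -> q) & <>r) is false.
  At 6: <>((r -> q) & <>r) requires (r -> q) & <>r at some successor in {1, 2, 3, 4, 5, 6}.
    (r -> q) & <>r holds at 1, so <>((r -> q) & <>r) is true at 6.
      At 1: r -> q is true, <>r is true, so (r -> q) & <>r is true.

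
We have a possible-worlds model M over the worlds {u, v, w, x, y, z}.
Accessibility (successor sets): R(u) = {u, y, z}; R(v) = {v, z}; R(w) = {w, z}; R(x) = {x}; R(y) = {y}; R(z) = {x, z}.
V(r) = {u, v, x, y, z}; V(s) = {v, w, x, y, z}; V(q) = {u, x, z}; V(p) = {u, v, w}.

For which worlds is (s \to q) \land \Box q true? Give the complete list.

x, z

Let φ = (s \to q) \land \Box q. Evaluate φ at each world:
  u (successors {u, y, z}): φ is false.
  v (successors {v, z}): φ is false.
  w (successors {w, z}): φ is false.
  x (successors {x}): φ is true.
  y (successors {y}): φ is false.
  z (successors {x, z}): φ is true.
For instance, at u:
  At u: s \to q is true, \Box q is false, so (s \to q) \land \Box q is false.
    At u: \Box q requires q at every successor {u, y, z}.
      q fails at y, so \Box q is false at u.
Satisfying worlds: {x, z}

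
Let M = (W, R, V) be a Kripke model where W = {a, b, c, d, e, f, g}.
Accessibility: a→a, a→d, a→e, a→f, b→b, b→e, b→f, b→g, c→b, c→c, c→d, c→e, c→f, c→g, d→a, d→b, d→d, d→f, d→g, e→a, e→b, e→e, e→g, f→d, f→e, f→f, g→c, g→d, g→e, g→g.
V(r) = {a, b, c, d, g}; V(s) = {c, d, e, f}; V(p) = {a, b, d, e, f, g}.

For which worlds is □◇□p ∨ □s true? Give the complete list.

a, b, c, d, e, f, g

Let φ = □◇□p ∨ □s. Evaluate φ at each world:
  a (successors {a, d, e, f}): φ is true.
  b (successors {b, e, f, g}): φ is true.
  c (successors {b, c, d, e, f, g}): φ is true.
  d (successors {a, b, d, f, g}): φ is true.
  e (successors {a, b, e, g}): φ is true.
  f (successors {d, e, f}): φ is true.
  g (successors {c, d, e, g}): φ is true.
For instance, at f:
  At f: □◇□p is true, □s is true, so □◇□p ∨ □s is true.
    At f: □◇□p requires ◇□p at every successor {d, e, f}.
      At d: ◇□p is true.
      At e: ◇□p is true.
      At f: ◇□p is true.
    So □◇□p is true at f.
    At f: □s requires s at every successor {d, e, f}.
      At d: s is true.
      At e: s is true.
      At f: s is true.
    So □s is true at f.
Satisfying worlds: {a, b, c, d, e, f, g}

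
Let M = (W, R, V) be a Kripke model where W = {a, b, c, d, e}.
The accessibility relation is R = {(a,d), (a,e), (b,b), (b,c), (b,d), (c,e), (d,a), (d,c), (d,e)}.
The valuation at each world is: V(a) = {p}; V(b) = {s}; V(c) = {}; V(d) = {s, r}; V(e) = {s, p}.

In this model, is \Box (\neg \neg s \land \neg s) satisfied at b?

At b: \Box (\neg \neg s \land \neg s) requires \neg \neg s \land \neg s at every successor {b, c, d}.
  \neg \neg s \land \neg s fails at b, so \Box (\neg \neg s \land \neg s) is false at b.

No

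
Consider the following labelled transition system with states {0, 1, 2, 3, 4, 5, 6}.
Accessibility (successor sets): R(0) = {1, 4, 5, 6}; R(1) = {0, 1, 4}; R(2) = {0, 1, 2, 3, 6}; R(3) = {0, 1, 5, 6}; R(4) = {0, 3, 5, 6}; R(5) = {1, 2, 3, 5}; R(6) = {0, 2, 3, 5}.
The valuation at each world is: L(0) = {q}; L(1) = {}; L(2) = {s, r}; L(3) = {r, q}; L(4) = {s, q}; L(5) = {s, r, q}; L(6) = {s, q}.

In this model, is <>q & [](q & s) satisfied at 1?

Recall that []ψ holds at a world iff ψ holds at every accessible world, and <>ψ holds iff ψ holds at some accessible world.
At 1: <>q is true, [](q & s) is false, so <>q & [](q & s) is false.
  At 1: <>q requires q at some successor in {0, 1, 4}.
    q holds at 0, so <>q is true at 1.
  At 1: [](q & s) requires q & s at every successor {0, 1, 4}.
    q & s fails at 0, so [](q & s) is false at 1.

No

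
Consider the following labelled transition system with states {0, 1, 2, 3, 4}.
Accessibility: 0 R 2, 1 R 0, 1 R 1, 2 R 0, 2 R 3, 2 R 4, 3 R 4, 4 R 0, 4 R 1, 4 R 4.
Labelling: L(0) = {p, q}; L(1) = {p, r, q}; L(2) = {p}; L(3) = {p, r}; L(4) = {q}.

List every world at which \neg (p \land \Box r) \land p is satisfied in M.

Recall that \Box ψ holds at a world iff ψ holds at every accessible world, and \Diamond ψ holds iff ψ holds at some accessible world.
Let φ = \neg (p \land \Box r) \land p. Evaluate φ at each world:
  0 (successors {2}): φ is true.
  1 (successors {0, 1}): φ is true.
  2 (successors {0, 3, 4}): φ is true.
  3 (successors {4}): φ is true.
  4 (successors {0, 1, 4}): φ is false.
For instance, at 3:
  At 3: \neg (p \land \Box r) is true, p is true, so \neg (p \land \Box r) \land p is true.
    At 3: p \land \Box r is false, so \neg (p \land \Box r) is true.
      At 3: p is true, \Box r is false, so p \land \Box r is false.
Satisfying worlds: {0, 1, 2, 3}

0, 1, 2, 3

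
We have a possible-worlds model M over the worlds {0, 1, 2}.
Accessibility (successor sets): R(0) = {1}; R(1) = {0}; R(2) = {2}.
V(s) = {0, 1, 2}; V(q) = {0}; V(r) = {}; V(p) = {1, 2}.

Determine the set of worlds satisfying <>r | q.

Recall that <>ψ holds at a world iff ψ holds at some accessible world.
Let φ = <>r | q. Evaluate φ at each world:
  0 (successors {1}): φ is true.
  1 (successors {0}): φ is false.
  2 (successors {2}): φ is false.
For instance, at 1:
  At 1: <>r is false, q is false, so <>r | q is false.
    At 1: <>r requires r at some successor in {0}.
      At 0: r is false.
    So <>r is false at 1.
Satisfying worlds: {0}

0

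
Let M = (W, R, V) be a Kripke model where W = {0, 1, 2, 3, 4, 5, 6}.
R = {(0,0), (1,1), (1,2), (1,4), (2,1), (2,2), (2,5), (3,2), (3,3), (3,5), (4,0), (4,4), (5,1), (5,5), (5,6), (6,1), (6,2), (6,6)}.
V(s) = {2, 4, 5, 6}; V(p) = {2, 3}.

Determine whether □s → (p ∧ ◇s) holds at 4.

At 4: □s is false, p ∧ ◇s is false, so □s → (p ∧ ◇s) is true.
  At 4: □s requires s at every successor {0, 4}.
    s fails at 0, so □s is false at 4.
  At 4: p is false, ◇s is true, so p ∧ ◇s is false.
    At 4: ◇s requires s at some successor in {0, 4}.
      s holds at 4, so ◇s is true at 4.

Yes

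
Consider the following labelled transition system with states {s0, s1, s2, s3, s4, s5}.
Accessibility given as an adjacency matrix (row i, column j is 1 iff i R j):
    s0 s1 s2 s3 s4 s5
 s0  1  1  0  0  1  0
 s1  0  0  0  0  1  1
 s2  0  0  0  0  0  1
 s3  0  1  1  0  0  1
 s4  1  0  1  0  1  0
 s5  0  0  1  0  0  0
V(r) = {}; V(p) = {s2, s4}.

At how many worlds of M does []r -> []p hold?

6

Recall that []ψ holds at a world iff ψ holds at every accessible world, and <>ψ holds iff ψ holds at some accessible world.
Let φ = []r -> []p. Evaluate φ at each world:
  s0 (successors {s0, s1, s4}): φ is true.
  s1 (successors {s4, s5}): φ is true.
  s2 (successors {s5}): φ is true.
  s3 (successors {s1, s2, s5}): φ is true.
  s4 (successors {s0, s2, s4}): φ is true.
  s5 (successors {s2}): φ is true.
For instance, at s2:
  At s2: []r is false, []p is false, so []r -> []p is true.
    At s2: []r requires r at every successor {s5}.
      r fails at s5, so []r is false at s2.
    At s2: []p requires p at every successor {s5}.
      p fails at s5, so []p is false at s2.
Satisfying worlds: {s0, s1, s2, s3, s4, s5}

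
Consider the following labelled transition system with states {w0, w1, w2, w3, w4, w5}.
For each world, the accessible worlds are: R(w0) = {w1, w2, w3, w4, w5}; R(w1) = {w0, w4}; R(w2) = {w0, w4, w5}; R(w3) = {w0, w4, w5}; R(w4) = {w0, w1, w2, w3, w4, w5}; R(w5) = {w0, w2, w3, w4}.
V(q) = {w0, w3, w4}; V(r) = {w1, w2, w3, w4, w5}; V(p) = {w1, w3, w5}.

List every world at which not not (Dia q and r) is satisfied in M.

Let φ = not not (Dia q and r). Evaluate φ at each world:
  w0 (successors {w1, w2, w3, w4, w5}): φ is false.
  w1 (successors {w0, w4}): φ is true.
  w2 (successors {w0, w4, w5}): φ is true.
  w3 (successors {w0, w4, w5}): φ is true.
  w4 (successors {w0, w1, w2, w3, w4, w5}): φ is true.
  w5 (successors {w0, w2, w3, w4}): φ is true.
For instance, at w2:
  At w2: not (Dia q and r) is false, so not not (Dia q and r) is true.
    At w2: Dia q and r is true, so not (Dia q and r) is false.
      At w2: Dia q is true, r is true, so Dia q and r is true.
Satisfying worlds: {w1, w2, w3, w4, w5}

w1, w2, w3, w4, w5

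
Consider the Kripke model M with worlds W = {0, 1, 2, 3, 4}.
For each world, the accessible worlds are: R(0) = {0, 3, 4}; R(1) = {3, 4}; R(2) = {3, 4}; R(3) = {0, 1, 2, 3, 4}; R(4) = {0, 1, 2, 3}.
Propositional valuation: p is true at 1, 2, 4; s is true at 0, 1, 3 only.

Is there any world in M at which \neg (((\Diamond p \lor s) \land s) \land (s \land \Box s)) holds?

Let φ = \neg (((\Diamond p \lor s) \land s) \land (s \land \Box s)). Evaluate φ at each world:
  0 (successors {0, 3, 4}): φ is true.
  1 (successors {3, 4}): φ is true.
  2 (successors {3, 4}): φ is true.
  3 (successors {0, 1, 2, 3, 4}): φ is true.
  4 (successors {0, 1, 2, 3}): φ is true.
Detail at 0 (witness):
  At 0: ((\Diamond p \lor s) \land s) \land (s \land \Box s) is false, so \neg (((\Diamond p \lor s) \land s) \land (s \land \Box s)) is true.
    At 0: (\Diamond p \lor s) \land s is true, s \land \Box s is false, so ((\Diamond p \lor s) \land s) \land (s \land \Box s) is false.
      At 0: \Diamond p \lor s is true, s is true, so (\Diamond p \lor s) \land s is true.
      At 0: s is true, \Box s is false, so s \land \Box s is false.

Yes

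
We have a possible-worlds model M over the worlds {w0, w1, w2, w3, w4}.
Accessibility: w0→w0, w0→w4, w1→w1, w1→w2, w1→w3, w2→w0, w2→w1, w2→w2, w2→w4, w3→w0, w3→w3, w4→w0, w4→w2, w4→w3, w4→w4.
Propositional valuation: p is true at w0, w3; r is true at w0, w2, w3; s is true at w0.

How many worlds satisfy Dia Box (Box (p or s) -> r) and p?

Let φ = Dia Box (Box (p or s) -> r) and p. Evaluate φ at each world:
  w0 (successors {w0, w4}): φ is true.
  w1 (successors {w1, w2, w3}): φ is false.
  w2 (successors {w0, w1, w2, w4}): φ is false.
  w3 (successors {w0, w3}): φ is true.
  w4 (successors {w0, w2, w3, w4}): φ is false.
For instance, at w1:
  At w1: Dia Box (Box (p or s) -> r) is true, p is false, so Dia Box (Box (p or s) -> r) and p is false.
    At w1: Dia Box (Box (p or s) -> r) requires Box (Box (p or s) -> r) at some successor in {w1, w2, w3}.
      Box (Box (p or s) -> r) holds at w1, so Dia Box (Box (p or s) -> r) is true at w1.
Satisfying worlds: {w0, w3}

2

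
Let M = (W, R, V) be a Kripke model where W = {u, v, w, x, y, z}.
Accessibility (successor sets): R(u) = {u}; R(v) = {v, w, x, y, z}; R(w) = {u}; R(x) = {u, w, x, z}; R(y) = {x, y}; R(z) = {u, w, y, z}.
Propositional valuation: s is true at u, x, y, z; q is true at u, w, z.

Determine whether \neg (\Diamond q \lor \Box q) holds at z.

At z: \Diamond q \lor \Box q is true, so \neg (\Diamond q \lor \Box q) is false.
  At z: \Diamond q is true, \Box q is false, so \Diamond q \lor \Box q is true.
    At z: \Diamond q requires q at some successor in {u, w, y, z}.
      q holds at u, so \Diamond q is true at z.
    At z: \Box q requires q at every successor {u, w, y, z}.
      q fails at y, so \Box q is false at z.

No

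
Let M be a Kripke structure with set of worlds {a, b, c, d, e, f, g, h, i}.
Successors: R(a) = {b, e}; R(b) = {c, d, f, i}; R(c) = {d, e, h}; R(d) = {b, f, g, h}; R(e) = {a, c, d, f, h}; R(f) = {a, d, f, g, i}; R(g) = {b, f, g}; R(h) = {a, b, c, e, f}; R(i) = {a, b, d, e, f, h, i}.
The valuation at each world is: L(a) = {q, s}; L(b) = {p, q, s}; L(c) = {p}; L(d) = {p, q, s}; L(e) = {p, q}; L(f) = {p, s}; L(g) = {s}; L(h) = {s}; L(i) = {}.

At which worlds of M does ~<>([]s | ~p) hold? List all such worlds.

Let φ = ~<>([]s | ~p). Evaluate φ at each world:
  a (successors {b, e}): φ is true.
  b (successors {c, d, f, i}): φ is false.
  c (successors {d, e, h}): φ is false.
  d (successors {b, f, g, h}): φ is false.
  e (successors {a, c, d, f, h}): φ is false.
  f (successors {a, d, f, g, i}): φ is false.
  g (successors {b, f, g}): φ is false.
  h (successors {a, b, c, e, f}): φ is false.
  i (successors {a, b, d, e, f, h, i}): φ is false.
For instance, at f:
  At f: <>([]s | ~p) is true, so ~<>([]s | ~p) is false.
    At f: <>([]s | ~p) requires []s | ~p at some successor in {a, d, f, g, i}.
      []s | ~p holds at a, so <>([]s | ~p) is true at f.
Satisfying worlds: {a}

a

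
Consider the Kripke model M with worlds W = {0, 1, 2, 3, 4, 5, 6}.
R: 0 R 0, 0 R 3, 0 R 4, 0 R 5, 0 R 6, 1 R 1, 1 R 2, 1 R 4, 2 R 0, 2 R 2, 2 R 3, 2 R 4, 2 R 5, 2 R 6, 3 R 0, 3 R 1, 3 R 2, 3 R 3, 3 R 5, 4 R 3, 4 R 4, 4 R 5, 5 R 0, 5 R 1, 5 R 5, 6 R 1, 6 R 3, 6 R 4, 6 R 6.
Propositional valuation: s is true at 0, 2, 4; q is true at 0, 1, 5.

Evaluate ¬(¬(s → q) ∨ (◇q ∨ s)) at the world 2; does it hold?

No

At 2: ¬(s → q) ∨ (◇q ∨ s) is true, so ¬(¬(s → q) ∨ (◇q ∨ s)) is false.
  At 2: ¬(s → q) is true, ◇q ∨ s is true, so ¬(s → q) ∨ (◇q ∨ s) is true.
    At 2: ◇q is true, s is true, so ◇q ∨ s is true.
      At 2: ◇q requires q at some successor in {0, 2, 3, 4, 5, 6}.
        q holds at 0, so ◇q is true at 2.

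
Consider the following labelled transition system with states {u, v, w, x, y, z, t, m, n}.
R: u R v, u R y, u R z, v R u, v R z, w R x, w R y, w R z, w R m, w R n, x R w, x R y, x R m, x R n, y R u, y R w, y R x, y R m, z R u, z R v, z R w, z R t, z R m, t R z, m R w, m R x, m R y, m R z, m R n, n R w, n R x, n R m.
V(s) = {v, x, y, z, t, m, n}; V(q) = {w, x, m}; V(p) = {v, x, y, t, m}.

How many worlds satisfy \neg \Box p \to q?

Let φ = \neg \Box p \to q. Evaluate φ at each world:
  u (successors {v, y, z}): φ is false.
  v (successors {u, z}): φ is false.
  w (successors {x, y, z, m, n}): φ is true.
  x (successors {w, y, m, n}): φ is true.
  y (successors {u, w, x, m}): φ is false.
  z (successors {u, v, w, t, m}): φ is false.
  t (successors {z}): φ is false.
  m (successors {w, x, y, z, n}): φ is true.
  n (successors {w, x, m}): φ is false.
For instance, at u:
  At u: \neg \Box p is true, q is false, so \neg \Box p \to q is false.
    At u: \Box p is false, so \neg \Box p is true.
      At u: \Box p requires p at every successor {v, y, z}.
        p fails at z, so \Box p is false at u.
Satisfying worlds: {w, x, m}

3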